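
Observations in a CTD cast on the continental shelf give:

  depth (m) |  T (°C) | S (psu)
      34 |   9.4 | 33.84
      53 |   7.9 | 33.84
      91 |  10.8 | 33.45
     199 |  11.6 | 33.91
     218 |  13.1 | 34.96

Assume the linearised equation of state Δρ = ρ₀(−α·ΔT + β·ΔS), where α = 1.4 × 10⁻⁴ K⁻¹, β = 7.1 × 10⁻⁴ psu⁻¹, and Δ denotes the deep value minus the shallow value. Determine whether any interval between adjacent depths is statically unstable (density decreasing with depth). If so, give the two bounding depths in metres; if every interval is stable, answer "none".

Evaluate Δρ/ρ₀ = −αΔT + βΔS across each adjacent pair:
  34–53 m: −αΔT+βΔS = −(1.4 × 10⁻⁴)(-1.5)+(7.1 × 10⁻⁴)(+0.00) = 2.1 × 10⁻⁴ → stable
  53–91 m: −αΔT+βΔS = −(1.4 × 10⁻⁴)(+2.9)+(7.1 × 10⁻⁴)(-0.39) = -6.8 × 10⁻⁴ → UNSTABLE
  91–199 m: −αΔT+βΔS = −(1.4 × 10⁻⁴)(+0.8)+(7.1 × 10⁻⁴)(+0.46) = 2.1 × 10⁻⁴ → stable
  199–218 m: −αΔT+βΔS = −(1.4 × 10⁻⁴)(+1.5)+(7.1 × 10⁻⁴)(+1.05) = 5.4 × 10⁻⁴ → stable
The 53–91 m interval has Δρ < 0: lighter water underlies denser water.

53–91 m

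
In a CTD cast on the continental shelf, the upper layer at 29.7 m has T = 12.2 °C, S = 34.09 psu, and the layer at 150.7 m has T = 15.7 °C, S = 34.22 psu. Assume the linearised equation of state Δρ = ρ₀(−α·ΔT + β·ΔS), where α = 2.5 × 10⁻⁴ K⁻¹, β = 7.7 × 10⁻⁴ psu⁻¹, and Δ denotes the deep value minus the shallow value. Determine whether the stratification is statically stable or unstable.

ΔT = 15.7 − 12.2 = +3.5 K and ΔS = 34.22 − 34.09 = +0.13 psu (deep − shallow).
−αΔT = -8.75 × 10⁻⁴; βΔS = 1.001 × 10⁻⁴; sum Δρ/ρ₀ = -7.749 × 10⁻⁴.
Δρ/ρ₀ < 0, so Δρ < 0: deeper water is lighter → statically unstable; the column would overturn.

unstable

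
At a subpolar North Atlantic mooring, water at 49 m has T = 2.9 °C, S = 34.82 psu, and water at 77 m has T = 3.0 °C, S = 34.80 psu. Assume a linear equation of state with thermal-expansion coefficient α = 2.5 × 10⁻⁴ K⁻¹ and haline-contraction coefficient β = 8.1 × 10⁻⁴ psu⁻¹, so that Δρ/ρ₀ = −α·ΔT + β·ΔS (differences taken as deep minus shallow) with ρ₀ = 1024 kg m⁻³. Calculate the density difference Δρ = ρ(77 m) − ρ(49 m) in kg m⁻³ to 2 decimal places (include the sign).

-0.04 kg m⁻³

ΔT = +0.1 K, ΔS = -0.02 psu (deep − shallow).
Δρ/ρ₀ = −(2.5 × 10⁻⁴)(+0.1) + (8.1 × 10⁻⁴)(-0.02) = -4.12 × 10⁻⁵.
Δρ = 1024 × (-4.12 × 10⁻⁵) = -0.04 kg m⁻³.
Negative Δρ: lighter below, statically unstable.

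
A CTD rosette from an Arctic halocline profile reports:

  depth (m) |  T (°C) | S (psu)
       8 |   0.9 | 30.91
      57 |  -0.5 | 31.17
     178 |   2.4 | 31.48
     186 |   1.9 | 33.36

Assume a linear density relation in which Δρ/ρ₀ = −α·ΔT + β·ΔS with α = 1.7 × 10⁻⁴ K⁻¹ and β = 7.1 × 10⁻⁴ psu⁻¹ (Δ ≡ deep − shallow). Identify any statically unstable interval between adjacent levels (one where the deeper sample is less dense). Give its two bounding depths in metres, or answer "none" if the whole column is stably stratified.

Evaluate Δρ/ρ₀ = −αΔT + βΔS across each adjacent pair:
  8–57 m: −αΔT+βΔS = −(1.7 × 10⁻⁴)(-1.4)+(7.1 × 10⁻⁴)(+0.26) = 4.2 × 10⁻⁴ → stable
  57–178 m: −αΔT+βΔS = −(1.7 × 10⁻⁴)(+2.9)+(7.1 × 10⁻⁴)(+0.31) = -2.7 × 10⁻⁴ → UNSTABLE
  178–186 m: −αΔT+βΔS = −(1.7 × 10⁻⁴)(-0.5)+(7.1 × 10⁻⁴)(+1.88) = 1.4 × 10⁻³ → stable
The 57–178 m interval has Δρ < 0: lighter water underlies denser water.

57–178 m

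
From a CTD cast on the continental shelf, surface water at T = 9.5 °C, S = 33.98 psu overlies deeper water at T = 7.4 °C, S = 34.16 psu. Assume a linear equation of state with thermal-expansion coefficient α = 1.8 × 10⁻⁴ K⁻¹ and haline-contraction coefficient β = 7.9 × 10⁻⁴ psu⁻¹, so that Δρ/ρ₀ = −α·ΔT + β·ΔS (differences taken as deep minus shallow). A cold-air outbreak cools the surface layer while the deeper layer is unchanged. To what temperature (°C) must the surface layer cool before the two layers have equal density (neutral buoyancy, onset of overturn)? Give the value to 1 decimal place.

Neutral buoyancy requires Δρ = 0, i.e. −α(T_deep − T_surf′) + β(S_deep − S_surf) = 0.
T_surf′ = T_deep − (β/α)·ΔS = 7.4 − (7.9 × 10⁻⁴/1.8 × 10⁻⁴)·(+0.18) = 6.610 °C.
Cooling required: 9.5 − (6.610) = 2.890 °C.

6.6 °C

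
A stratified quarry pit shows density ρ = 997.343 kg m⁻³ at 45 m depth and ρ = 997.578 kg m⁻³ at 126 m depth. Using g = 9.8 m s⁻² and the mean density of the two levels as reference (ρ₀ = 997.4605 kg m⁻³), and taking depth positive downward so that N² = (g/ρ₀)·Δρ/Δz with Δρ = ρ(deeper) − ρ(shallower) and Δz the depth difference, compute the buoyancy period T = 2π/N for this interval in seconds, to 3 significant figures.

Δρ = 997.578 − 997.343 = 0.235 kg m⁻³ over Δz = 126 − 45 = 81 m.
N² = (9.8/997.4605) × (0.235/81) = 2.8504 × 10⁻⁵ s⁻².
N = √(2.8504 × 10⁻⁵) = 5.3389 × 10⁻³ rad s⁻¹, so T = 2π/N = 1.1769 × 10³ s ≈ 1.18 × 10³ s.

1.18 × 10³ s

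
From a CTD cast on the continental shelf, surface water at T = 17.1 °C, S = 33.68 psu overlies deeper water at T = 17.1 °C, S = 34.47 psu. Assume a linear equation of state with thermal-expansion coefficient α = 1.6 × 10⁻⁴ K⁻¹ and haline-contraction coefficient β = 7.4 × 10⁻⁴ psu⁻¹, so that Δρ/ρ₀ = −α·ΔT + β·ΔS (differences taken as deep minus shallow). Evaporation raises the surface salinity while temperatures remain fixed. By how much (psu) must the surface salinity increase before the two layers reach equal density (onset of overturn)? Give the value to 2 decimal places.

Neutral buoyancy requires −α(T_deep − T_surf) + β(S_deep − S_surf′) = 0.
S_surf′ = S_deep − (α/β)·ΔT = 34.47 − (1.6 × 10⁻⁴/7.4 × 10⁻⁴)·(+0.0) = 34.4700 psu.
Increase required: 34.4700 − 33.68 = 0.7900 psu.

0.79 psu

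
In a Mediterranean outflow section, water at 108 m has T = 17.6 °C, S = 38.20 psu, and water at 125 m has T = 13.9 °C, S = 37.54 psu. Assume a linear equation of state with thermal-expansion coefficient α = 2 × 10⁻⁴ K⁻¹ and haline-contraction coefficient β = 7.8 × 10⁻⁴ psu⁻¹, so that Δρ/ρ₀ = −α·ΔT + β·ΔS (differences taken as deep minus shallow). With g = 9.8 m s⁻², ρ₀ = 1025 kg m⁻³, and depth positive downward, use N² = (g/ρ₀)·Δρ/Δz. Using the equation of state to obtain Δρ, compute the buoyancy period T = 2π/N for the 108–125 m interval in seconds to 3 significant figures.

551 s

ΔT = -3.7 K, ΔS = -0.66 psu (deep − shallow).
Δρ/ρ₀ = −αΔT + βΔS = 7.40 × 10⁻⁴ − 5.148 × 10⁻⁴ = 2.252 × 10⁻⁴, so Δρ ≈ 0.2308 kg m⁻³.
N² = (g/ρ₀)·Δρ/Δz = g·(Δρ/ρ₀)/Δz = 9.8 × 2.252 × 10⁻⁴ / 17 = 1.2982 × 10⁻⁴ s⁻².
N = √(1.2982 × 10⁻⁴) = 0.011394 rad s⁻¹ → T = 2π/N = 551.45 s ≈ 551 s.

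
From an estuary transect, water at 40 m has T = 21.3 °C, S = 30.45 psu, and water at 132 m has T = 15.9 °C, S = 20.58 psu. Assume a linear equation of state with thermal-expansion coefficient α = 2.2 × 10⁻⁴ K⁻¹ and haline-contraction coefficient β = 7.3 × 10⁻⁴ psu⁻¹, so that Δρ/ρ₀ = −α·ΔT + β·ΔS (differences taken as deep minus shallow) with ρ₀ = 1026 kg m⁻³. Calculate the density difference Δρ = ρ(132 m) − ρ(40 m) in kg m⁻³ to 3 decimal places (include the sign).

-6.174 kg m⁻³

ΔT = -5.4 K, ΔS = -9.87 psu (deep − shallow).
Δρ/ρ₀ = −(2.2 × 10⁻⁴)(-5.4) + (7.3 × 10⁻⁴)(-9.87) = -6.0171 × 10⁻³.
Δρ = 1026 × (-6.0171 × 10⁻³) = -6.174 kg m⁻³.
Negative Δρ: lighter below, statically unstable.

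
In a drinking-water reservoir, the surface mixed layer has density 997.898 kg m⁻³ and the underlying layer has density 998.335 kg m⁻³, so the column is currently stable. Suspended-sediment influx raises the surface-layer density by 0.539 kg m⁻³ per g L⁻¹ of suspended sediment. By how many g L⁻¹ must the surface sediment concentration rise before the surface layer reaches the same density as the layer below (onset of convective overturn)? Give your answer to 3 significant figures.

0.811 g L⁻¹

Density deficit of the surface layer: 998.335 − 997.898 = 0.437 kg m⁻³.
Required change = 0.437 / 0.539 = 0.811 g L⁻¹.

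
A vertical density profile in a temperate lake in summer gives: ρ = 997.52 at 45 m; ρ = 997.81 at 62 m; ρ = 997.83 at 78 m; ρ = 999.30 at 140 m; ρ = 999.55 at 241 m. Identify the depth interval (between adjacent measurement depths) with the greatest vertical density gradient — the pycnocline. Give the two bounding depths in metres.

Compute the density gradient over each adjacent pair:
  45–62 m: Δρ/Δz = 0.29/17 = 0.017 kg m⁻⁴
  62–78 m: Δρ/Δz = 0.02/16 = 1.3 × 10⁻³ kg m⁻⁴
  78–140 m: Δρ/Δz = 1.47/62 = 0.024 kg m⁻⁴
  140–241 m: Δρ/Δz = 0.25/101 = 2.5 × 10⁻³ kg m⁻⁴
The largest gradient is in the 78–140 m interval — the pycnocline.

78–140 m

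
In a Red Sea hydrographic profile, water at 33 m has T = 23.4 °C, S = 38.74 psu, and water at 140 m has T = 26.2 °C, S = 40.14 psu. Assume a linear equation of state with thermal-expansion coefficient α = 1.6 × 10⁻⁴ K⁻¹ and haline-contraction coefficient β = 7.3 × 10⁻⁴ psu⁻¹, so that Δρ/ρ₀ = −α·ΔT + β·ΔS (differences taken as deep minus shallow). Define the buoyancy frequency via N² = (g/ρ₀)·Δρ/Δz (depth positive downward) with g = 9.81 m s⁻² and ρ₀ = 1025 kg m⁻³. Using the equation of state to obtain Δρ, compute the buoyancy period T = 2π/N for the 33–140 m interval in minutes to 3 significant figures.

ΔT = +2.8 K, ΔS = +1.40 psu (deep − shallow).
Δρ/ρ₀ = −αΔT + βΔS = -4.48 × 10⁻⁴ + 1.022 × 10⁻³ = 5.74 × 10⁻⁴, so Δρ ≈ 0.5883 kg m⁻³.
N² = (g/ρ₀)·Δρ/Δz = g·(Δρ/ρ₀)/Δz = 9.81 × 5.74 × 10⁻⁴ / 107 = 5.2626 × 10⁻⁵ s⁻².
N = √(5.2626 × 10⁻⁵) = 7.2544 × 10⁻³ rad s⁻¹ → T = 2π/N = 866.12 s = 14.435 min ≈ 14.4 min.

14.4 min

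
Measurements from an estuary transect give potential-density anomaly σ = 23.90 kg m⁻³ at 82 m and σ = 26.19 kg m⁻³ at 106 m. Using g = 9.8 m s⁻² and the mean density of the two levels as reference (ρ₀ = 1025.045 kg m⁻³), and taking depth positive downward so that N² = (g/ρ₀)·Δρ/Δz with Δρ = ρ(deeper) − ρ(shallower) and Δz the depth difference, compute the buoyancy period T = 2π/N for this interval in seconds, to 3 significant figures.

Δρ = 1026.19 − 1023.90 = 2.29 kg m⁻³ over Δz = 106 − 82 = 24 m.
N² = (9.8/1025.045) × (2.29/24) = 9.1224 × 10⁻⁴ s⁻².
N = √(9.1224 × 10⁻⁴) = 0.030203 rad s⁻¹, so T = 2π/N = 208.03 s ≈ 208 s.

208 s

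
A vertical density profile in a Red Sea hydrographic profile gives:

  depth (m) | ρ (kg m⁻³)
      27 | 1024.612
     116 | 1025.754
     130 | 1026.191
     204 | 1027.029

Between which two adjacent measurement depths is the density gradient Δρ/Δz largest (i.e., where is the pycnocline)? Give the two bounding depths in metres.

116–130 m

Compute the density gradient over each adjacent pair:
  27–116 m: Δρ/Δz = 1.142/89 = 0.013 kg m⁻⁴
  116–130 m: Δρ/Δz = 0.437/14 = 0.031 kg m⁻⁴
  130–204 m: Δρ/Δz = 0.838/74 = 0.011 kg m⁻⁴
The largest gradient is in the 116–130 m interval — the pycnocline.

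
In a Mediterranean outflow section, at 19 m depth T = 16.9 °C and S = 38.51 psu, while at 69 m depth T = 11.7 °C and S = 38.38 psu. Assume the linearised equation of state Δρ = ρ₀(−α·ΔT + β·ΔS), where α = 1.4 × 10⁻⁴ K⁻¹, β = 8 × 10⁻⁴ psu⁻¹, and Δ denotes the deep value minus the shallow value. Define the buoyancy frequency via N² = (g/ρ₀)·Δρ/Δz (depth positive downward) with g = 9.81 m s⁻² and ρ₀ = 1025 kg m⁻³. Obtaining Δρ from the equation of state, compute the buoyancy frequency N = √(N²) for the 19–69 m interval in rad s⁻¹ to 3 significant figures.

ΔT = -5.2 K, ΔS = -0.13 psu (deep − shallow).
Δρ/ρ₀ = −αΔT + βΔS = 7.28 × 10⁻⁴ − 1.04 × 10⁻⁴ = 6.24 × 10⁻⁴, so Δρ ≈ 0.6396 kg m⁻³.
N² = (g/ρ₀)·Δρ/Δz = g·(Δρ/ρ₀)/Δz = 9.81 × 6.24 × 10⁻⁴ / 50 = 1.2243 × 10⁻⁴ s⁻².
N = √(1.2243 × 10⁻⁴) = 0.011065 rad s⁻¹ ≈ 0.0111 rad s⁻¹.

0.0111 rad s⁻¹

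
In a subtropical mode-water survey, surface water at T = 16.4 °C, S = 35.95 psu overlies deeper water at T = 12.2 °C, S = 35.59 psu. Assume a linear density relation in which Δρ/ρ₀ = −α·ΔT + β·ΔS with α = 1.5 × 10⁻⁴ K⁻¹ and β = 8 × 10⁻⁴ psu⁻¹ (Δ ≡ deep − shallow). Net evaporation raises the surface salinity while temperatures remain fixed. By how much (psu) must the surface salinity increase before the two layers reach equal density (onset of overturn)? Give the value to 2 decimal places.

0.43 psu

Neutral buoyancy requires −α(T_deep − T_surf) + β(S_deep − S_surf′) = 0.
S_surf′ = S_deep − (α/β)·ΔT = 35.59 − (1.5 × 10⁻⁴/8 × 10⁻⁴)·(-4.2) = 36.3775 psu.
Increase required: 36.3775 − 35.95 = 0.4275 psu.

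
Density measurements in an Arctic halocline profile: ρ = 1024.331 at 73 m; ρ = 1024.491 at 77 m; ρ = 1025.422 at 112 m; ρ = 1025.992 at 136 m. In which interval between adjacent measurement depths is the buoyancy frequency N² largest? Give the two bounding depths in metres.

73–77 m

Compute the density gradient over each adjacent pair:
  73–77 m: Δρ/Δz = 0.160/4 = 0.040 kg m⁻⁴
  77–112 m: Δρ/Δz = 0.931/35 = 0.027 kg m⁻⁴
  112–136 m: Δρ/Δz = 0.570/24 = 0.024 kg m⁻⁴
The largest gradient is in the 73–77 m interval — the pycnocline.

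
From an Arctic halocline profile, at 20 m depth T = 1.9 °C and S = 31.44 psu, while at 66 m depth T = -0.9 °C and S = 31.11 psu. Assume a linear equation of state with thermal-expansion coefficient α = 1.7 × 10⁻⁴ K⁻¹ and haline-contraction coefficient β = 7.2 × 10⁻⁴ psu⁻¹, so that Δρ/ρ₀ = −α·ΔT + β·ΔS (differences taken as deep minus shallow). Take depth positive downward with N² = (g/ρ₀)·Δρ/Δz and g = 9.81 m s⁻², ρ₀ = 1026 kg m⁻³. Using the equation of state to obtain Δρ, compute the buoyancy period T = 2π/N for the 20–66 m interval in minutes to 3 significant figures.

ΔT = -2.8 K, ΔS = -0.33 psu (deep − shallow).
Δρ/ρ₀ = −αΔT + βΔS = 4.76 × 10⁻⁴ − 2.376 × 10⁻⁴ = 2.384 × 10⁻⁴, so Δρ ≈ 0.2446 kg m⁻³.
N² = (g/ρ₀)·Δρ/Δz = g·(Δρ/ρ₀)/Δz = 9.81 × 2.384 × 10⁻⁴ / 46 = 5.0841 × 10⁻⁵ s⁻².
N = √(5.0841 × 10⁻⁵) = 7.1303 × 10⁻³ rad s⁻¹ → T = 2π/N = 881.20 s = 14.687 min ≈ 14.7 min.

14.7 min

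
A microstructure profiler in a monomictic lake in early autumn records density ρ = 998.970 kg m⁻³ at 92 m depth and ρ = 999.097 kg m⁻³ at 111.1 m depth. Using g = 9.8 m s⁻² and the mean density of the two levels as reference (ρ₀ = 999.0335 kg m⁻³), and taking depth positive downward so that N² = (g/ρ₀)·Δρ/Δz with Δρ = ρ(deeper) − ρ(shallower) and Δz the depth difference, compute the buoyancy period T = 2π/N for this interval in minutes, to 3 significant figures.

Δρ = 999.097 − 998.970 = 0.127 kg m⁻³ over Δz = 111.1 − 92 = 19.1 m.
N² = (9.8/999.0335) × (0.127/19.1) = 6.5225 × 10⁻⁵ s⁻².
N = √(6.5225 × 10⁻⁵) = 8.0762 × 10⁻³ rad s⁻¹, so T = 2π/N = 777.99 s = 12.966 min ≈ 13.0 min.
Since Δρ > 0 the layer is stably stratified.

13.0 min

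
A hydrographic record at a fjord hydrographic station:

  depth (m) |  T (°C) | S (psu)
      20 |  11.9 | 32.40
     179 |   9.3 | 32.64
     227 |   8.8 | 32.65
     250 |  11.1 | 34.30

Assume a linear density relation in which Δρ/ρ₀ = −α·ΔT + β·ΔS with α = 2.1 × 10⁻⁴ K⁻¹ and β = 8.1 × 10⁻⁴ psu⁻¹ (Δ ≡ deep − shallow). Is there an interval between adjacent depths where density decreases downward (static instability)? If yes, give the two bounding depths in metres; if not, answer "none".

Evaluate Δρ/ρ₀ = −αΔT + βΔS across each adjacent pair:
  20–179 m: −αΔT+βΔS = −(2.1 × 10⁻⁴)(-2.6)+(8.1 × 10⁻⁴)(+0.24) = 7.4 × 10⁻⁴ → stable
  179–227 m: −αΔT+βΔS = −(2.1 × 10⁻⁴)(-0.5)+(8.1 × 10⁻⁴)(+0.01) = 1.1 × 10⁻⁴ → stable
  227–250 m: −αΔT+βΔS = −(2.1 × 10⁻⁴)(+2.3)+(8.1 × 10⁻⁴)(+1.65) = 8.5 × 10⁻⁴ → stable
Every interval has Δρ > 0: the column is stably stratified throughout.

none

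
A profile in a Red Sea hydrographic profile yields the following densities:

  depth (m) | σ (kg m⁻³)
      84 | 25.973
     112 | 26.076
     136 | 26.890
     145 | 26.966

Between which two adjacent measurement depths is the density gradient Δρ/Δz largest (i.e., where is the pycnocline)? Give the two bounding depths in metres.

Compute the density gradient over each adjacent pair:
  84–112 m: Δρ/Δz = 0.103/28 = 3.7 × 10⁻³ kg m⁻⁴
  112–136 m: Δρ/Δz = 0.814/24 = 0.034 kg m⁻⁴
  136–145 m: Δρ/Δz = 0.076/9 = 8.4 × 10⁻³ kg m⁻⁴
The largest gradient is in the 112–136 m interval — the pycnocline.

112–136 m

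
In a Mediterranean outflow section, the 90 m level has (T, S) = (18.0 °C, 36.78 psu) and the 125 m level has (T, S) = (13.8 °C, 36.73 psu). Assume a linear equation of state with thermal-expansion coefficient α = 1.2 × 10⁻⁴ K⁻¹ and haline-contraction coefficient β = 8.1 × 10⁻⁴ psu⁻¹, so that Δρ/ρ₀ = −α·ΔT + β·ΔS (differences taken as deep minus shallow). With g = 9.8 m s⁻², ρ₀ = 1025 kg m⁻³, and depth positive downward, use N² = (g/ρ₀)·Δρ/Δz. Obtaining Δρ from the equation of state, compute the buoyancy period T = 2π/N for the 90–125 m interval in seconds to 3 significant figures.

ΔT = -4.2 K, ΔS = -0.05 psu (deep − shallow).
Δρ/ρ₀ = −αΔT + βΔS = 5.04 × 10⁻⁴ − 4.05 × 10⁻⁵ = 4.635 × 10⁻⁴, so Δρ ≈ 0.4751 kg m⁻³.
N² = (g/ρ₀)·Δρ/Δz = g·(Δρ/ρ₀)/Δz = 9.8 × 4.635 × 10⁻⁴ / 35 = 1.2978 × 10⁻⁴ s⁻².
N = √(1.2978 × 10⁻⁴) = 0.011392 rad s⁻¹ → T = 2π/N = 551.54 s ≈ 552 s.

552 s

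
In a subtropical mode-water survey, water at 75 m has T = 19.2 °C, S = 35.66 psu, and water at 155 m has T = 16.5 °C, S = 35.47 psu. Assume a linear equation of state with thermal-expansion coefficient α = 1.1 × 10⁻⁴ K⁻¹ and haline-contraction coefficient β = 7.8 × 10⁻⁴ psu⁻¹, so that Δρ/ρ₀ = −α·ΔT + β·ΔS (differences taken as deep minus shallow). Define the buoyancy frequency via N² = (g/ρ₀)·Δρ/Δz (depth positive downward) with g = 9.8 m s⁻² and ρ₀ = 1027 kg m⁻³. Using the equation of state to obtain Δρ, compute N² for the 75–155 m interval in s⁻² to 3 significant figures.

ΔT = -2.7 K, ΔS = -0.19 psu (deep − shallow).
Δρ/ρ₀ = −αΔT + βΔS = 2.97 × 10⁻⁴ − 1.482 × 10⁻⁴ = 1.488 × 10⁻⁴, so Δρ ≈ 0.1528 kg m⁻³.
N² = (g/ρ₀)·Δρ/Δz = g·(Δρ/ρ₀)/Δz = 9.8 × 1.488 × 10⁻⁴ / 80 = 1.8228 × 10⁻⁵ s⁻² ≈ 1.82 × 10⁻⁵ s⁻².

1.82 × 10⁻⁵ s⁻²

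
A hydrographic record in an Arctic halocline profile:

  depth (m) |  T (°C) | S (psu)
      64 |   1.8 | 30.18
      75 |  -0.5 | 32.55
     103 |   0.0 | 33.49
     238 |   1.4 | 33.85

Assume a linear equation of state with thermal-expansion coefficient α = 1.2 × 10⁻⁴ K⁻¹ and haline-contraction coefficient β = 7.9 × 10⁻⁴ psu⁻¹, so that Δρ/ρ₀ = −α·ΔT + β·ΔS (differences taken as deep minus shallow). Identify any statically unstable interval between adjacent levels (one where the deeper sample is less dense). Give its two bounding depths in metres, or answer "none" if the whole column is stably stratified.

none

Evaluate Δρ/ρ₀ = −αΔT + βΔS across each adjacent pair:
  64–75 m: −αΔT+βΔS = −(1.2 × 10⁻⁴)(-2.3)+(7.9 × 10⁻⁴)(+2.37) = 2.1 × 10⁻³ → stable
  75–103 m: −αΔT+βΔS = −(1.2 × 10⁻⁴)(+0.5)+(7.9 × 10⁻⁴)(+0.94) = 6.8 × 10⁻⁴ → stable
  103–238 m: −αΔT+βΔS = −(1.2 × 10⁻⁴)(+1.4)+(7.9 × 10⁻⁴)(+0.36) = 1.2 × 10⁻⁴ → stable
Every interval has Δρ > 0: the column is stably stratified throughout.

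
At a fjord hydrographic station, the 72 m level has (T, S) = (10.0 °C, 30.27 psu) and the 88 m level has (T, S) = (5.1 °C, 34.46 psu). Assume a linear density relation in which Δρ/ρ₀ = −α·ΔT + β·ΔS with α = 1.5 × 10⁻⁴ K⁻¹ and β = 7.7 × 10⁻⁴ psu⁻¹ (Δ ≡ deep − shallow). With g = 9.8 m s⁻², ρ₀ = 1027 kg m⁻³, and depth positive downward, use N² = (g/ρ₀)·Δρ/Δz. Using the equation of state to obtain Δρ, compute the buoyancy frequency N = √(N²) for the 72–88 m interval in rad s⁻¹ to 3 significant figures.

0.0493 rad s⁻¹

ΔT = -4.9 K, ΔS = +4.19 psu (deep − shallow).
Δρ/ρ₀ = −αΔT + βΔS = 7.35 × 10⁻⁴ + 3.2263 × 10⁻³ = 3.9613 × 10⁻³, so Δρ ≈ 4.068 kg m⁻³.
N² = (g/ρ₀)·Δρ/Δz = g·(Δρ/ρ₀)/Δz = 9.8 × 3.9613 × 10⁻³ / 16 = 2.4263 × 10⁻³ s⁻².
N = √(2.4263 × 10⁻³) = 0.049257 rad s⁻¹ ≈ 0.0493 rad s⁻¹.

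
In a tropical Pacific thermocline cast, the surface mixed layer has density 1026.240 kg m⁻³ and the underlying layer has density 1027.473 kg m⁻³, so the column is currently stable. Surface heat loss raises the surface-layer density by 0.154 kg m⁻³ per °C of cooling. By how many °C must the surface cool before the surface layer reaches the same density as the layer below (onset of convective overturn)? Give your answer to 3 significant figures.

8.01 °C

Density deficit of the surface layer: 1027.473 − 1026.240 = 1.233 kg m⁻³.
Required change = 1.233 / 0.154 = 8.01 °C.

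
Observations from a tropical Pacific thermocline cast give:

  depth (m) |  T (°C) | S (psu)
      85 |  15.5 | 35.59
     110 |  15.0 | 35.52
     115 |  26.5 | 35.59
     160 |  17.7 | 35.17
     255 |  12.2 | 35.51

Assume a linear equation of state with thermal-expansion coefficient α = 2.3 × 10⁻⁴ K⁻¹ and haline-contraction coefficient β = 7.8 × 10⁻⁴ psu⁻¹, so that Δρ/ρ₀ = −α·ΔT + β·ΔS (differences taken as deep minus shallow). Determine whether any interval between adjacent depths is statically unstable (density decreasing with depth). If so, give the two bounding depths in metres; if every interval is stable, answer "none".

Evaluate Δρ/ρ₀ = −αΔT + βΔS across each adjacent pair:
  85–110 m: −αΔT+βΔS = −(2.3 × 10⁻⁴)(-0.5)+(7.8 × 10⁻⁴)(-0.07) = 6.0 × 10⁻⁵ → stable
  110–115 m: −αΔT+βΔS = −(2.3 × 10⁻⁴)(+11.5)+(7.8 × 10⁻⁴)(+0.07) = -2.6 × 10⁻³ → UNSTABLE
  115–160 m: −αΔT+βΔS = −(2.3 × 10⁻⁴)(-8.8)+(7.8 × 10⁻⁴)(-0.42) = 1.7 × 10⁻³ → stable
  160–255 m: −αΔT+βΔS = −(2.3 × 10⁻⁴)(-5.5)+(7.8 × 10⁻⁴)(+0.34) = 1.5 × 10⁻³ → stable
The 110–115 m interval has Δρ < 0: lighter water underlies denser water.

110–115 m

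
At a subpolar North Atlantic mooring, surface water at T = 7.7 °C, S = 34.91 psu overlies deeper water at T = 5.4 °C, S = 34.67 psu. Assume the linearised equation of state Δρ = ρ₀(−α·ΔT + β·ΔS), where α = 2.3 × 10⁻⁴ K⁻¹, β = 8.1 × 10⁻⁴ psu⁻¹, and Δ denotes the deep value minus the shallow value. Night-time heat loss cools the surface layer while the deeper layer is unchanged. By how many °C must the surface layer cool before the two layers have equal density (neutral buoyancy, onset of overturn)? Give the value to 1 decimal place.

Neutral buoyancy requires Δρ = 0, i.e. −α(T_deep − T_surf′) + β(S_deep − S_surf) = 0.
T_surf′ = T_deep − (β/α)·ΔS = 5.4 − (8.1 × 10⁻⁴/2.3 × 10⁻⁴)·(-0.24) = 6.245 °C.
Cooling required: 7.7 − (6.245) = 1.455 °C.

1.5 °C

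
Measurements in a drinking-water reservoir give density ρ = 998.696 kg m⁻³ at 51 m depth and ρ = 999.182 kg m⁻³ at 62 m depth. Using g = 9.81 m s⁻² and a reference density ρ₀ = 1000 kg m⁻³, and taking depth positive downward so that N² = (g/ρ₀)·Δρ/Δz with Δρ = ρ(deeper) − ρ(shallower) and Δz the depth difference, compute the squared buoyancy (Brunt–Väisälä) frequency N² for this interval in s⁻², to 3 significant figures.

4.33 × 10⁻⁴ s⁻²

Δρ = 999.182 − 998.696 = 0.486 kg m⁻³ over Δz = 62 − 51 = 11 m.
N² = (9.81/1000) × (0.486/11) = 4.3342 × 10⁻⁴ s⁻² ≈ 4.33 × 10⁻⁴ s⁻².
Since Δρ > 0 the layer is stably stratified.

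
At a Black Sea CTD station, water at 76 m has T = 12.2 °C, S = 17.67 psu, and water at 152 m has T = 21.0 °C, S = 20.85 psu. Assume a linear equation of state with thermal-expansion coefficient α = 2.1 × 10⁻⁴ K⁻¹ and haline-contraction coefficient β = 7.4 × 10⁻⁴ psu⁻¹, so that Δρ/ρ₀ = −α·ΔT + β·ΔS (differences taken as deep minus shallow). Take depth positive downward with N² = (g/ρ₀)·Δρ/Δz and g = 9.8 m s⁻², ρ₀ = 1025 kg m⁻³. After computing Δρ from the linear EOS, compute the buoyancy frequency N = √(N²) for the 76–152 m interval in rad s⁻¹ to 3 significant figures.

8.07 × 10⁻³ rad s⁻¹

ΔT = +8.8 K, ΔS = +3.18 psu (deep − shallow).
Δρ/ρ₀ = −αΔT + βΔS = -1.848 × 10⁻³ + 2.3532 × 10⁻³ = 5.052 × 10⁻⁴, so Δρ ≈ 0.5178 kg m⁻³.
N² = (g/ρ₀)·Δρ/Δz = g·(Δρ/ρ₀)/Δz = 9.8 × 5.052 × 10⁻⁴ / 76 = 6.5144 × 10⁻⁵ s⁻².
N = √(6.5144 × 10⁻⁵) = 8.0712 × 10⁻³ rad s⁻¹ ≈ 8.07 × 10⁻³ rad s⁻¹.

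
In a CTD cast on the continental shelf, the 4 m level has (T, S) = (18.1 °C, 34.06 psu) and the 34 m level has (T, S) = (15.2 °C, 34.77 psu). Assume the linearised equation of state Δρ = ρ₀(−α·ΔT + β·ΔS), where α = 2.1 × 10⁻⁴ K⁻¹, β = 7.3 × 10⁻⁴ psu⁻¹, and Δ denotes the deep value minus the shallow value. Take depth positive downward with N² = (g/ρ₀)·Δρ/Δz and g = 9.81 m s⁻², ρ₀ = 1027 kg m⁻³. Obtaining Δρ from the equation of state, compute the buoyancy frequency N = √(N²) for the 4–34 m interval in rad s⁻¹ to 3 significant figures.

ΔT = -2.9 K, ΔS = +0.71 psu (deep − shallow).
Δρ/ρ₀ = −αΔT + βΔS = 6.09 × 10⁻⁴ + 5.183 × 10⁻⁴ = 1.1273 × 10⁻³, so Δρ ≈ 1.158 kg m⁻³.
N² = (g/ρ₀)·Δρ/Δz = g·(Δρ/ρ₀)/Δz = 9.81 × 1.1273 × 10⁻³ / 30 = 3.6863 × 10⁻⁴ s⁻².
N = √(3.6863 × 10⁻⁴) = 0.019200 rad s⁻¹ ≈ 0.0192 rad s⁻¹.

0.0192 rad s⁻¹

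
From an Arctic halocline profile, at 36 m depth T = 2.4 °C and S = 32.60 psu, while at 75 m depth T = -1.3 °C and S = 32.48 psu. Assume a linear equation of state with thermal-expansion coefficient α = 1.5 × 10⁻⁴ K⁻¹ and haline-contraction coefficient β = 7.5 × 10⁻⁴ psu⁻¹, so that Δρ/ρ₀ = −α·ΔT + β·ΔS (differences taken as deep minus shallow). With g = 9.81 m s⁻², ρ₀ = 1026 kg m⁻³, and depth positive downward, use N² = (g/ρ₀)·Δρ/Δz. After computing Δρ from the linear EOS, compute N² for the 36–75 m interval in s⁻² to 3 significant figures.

ΔT = -3.7 K, ΔS = -0.12 psu (deep − shallow).
Δρ/ρ₀ = −αΔT + βΔS = 5.55 × 10⁻⁴ − 9.00 × 10⁻⁵ = 4.65 × 10⁻⁴, so Δρ ≈ 0.4771 kg m⁻³.
N² = (g/ρ₀)·Δρ/Δz = g·(Δρ/ρ₀)/Δz = 9.81 × 4.65 × 10⁻⁴ / 39 = 1.1697 × 10⁻⁴ s⁻² ≈ 1.17 × 10⁻⁴ s⁻².

1.17 × 10⁻⁴ s⁻²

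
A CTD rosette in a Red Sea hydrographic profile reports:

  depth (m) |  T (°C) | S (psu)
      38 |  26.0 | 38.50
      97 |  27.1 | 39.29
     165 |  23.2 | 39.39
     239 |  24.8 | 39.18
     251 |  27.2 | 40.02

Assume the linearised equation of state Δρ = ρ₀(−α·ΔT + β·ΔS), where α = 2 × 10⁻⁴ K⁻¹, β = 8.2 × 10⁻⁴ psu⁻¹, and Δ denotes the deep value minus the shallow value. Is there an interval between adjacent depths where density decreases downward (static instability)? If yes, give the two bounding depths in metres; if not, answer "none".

165–239 m

Evaluate Δρ/ρ₀ = −αΔT + βΔS across each adjacent pair:
  38–97 m: −αΔT+βΔS = −(2 × 10⁻⁴)(+1.1)+(8.2 × 10⁻⁴)(+0.79) = 4.3 × 10⁻⁴ → stable
  97–165 m: −αΔT+βΔS = −(2 × 10⁻⁴)(-3.9)+(8.2 × 10⁻⁴)(+0.10) = 8.6 × 10⁻⁴ → stable
  165–239 m: −αΔT+βΔS = −(2 × 10⁻⁴)(+1.6)+(8.2 × 10⁻⁴)(-0.21) = -4.9 × 10⁻⁴ → UNSTABLE
  239–251 m: −αΔT+βΔS = −(2 × 10⁻⁴)(+2.4)+(8.2 × 10⁻⁴)(+0.84) = 2.1 × 10⁻⁴ → stable
The 165–239 m interval has Δρ < 0: lighter water underlies denser water.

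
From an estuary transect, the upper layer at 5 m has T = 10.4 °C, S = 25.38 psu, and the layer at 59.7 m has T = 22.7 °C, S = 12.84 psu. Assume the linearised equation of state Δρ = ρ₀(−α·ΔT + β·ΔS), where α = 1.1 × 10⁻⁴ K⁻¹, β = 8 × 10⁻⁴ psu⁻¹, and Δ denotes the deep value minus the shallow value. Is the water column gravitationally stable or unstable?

unstable

ΔT = 22.7 − 10.4 = +12.3 K and ΔS = 12.84 − 25.38 = -12.54 psu (deep − shallow).
−αΔT = -1.353 × 10⁻³; βΔS = -0.010032; sum Δρ/ρ₀ = -0.011385.
Δρ/ρ₀ < 0, so Δρ < 0: deeper water is lighter → statically unstable; the column would overturn.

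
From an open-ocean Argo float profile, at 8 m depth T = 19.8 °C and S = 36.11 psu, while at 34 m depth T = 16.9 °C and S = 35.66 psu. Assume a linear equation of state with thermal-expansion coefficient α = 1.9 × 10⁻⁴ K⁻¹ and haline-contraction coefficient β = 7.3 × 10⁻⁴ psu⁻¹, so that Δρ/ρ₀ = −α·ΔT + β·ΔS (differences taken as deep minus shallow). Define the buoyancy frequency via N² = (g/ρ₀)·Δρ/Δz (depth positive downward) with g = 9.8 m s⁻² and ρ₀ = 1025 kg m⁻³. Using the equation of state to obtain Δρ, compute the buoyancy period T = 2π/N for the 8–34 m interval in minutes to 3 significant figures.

11.4 min

ΔT = -2.9 K, ΔS = -0.45 psu (deep − shallow).
Δρ/ρ₀ = −αΔT + βΔS = 5.51 × 10⁻⁴ − 3.285 × 10⁻⁴ = 2.225 × 10⁻⁴, so Δρ ≈ 0.2281 kg m⁻³.
N² = (g/ρ₀)·Δρ/Δz = g·(Δρ/ρ₀)/Δz = 9.8 × 2.225 × 10⁻⁴ / 26 = 8.3865 × 10⁻⁵ s⁻².
N = √(8.3865 × 10⁻⁵) = 9.1578 × 10⁻³ rad s⁻¹ → T = 2π/N = 686.10 s = 11.435 min ≈ 11.4 min.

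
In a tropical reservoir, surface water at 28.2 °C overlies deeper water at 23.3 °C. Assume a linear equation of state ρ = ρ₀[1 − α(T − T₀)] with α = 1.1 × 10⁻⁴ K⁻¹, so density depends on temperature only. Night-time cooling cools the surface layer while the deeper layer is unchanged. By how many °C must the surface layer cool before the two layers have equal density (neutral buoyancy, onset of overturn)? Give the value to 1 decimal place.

With temperature the only control, equal density requires T_surf′ = T_deep.
T_surf′ = 23.3 °C.
Cooling required: 28.2 − 23.3 = 4.9 °C.

4.9 °C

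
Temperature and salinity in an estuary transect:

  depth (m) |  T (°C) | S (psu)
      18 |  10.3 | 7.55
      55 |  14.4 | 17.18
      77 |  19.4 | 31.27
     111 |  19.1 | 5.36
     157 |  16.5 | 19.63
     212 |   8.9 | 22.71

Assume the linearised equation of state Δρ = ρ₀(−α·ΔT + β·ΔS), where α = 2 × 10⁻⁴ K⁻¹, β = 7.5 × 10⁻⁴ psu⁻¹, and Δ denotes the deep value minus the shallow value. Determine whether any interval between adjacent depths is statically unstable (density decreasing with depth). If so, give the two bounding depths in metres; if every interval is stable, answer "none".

Evaluate Δρ/ρ₀ = −αΔT + βΔS across each adjacent pair:
  18–55 m: −αΔT+βΔS = −(2 × 10⁻⁴)(+4.1)+(7.5 × 10⁻⁴)(+9.63) = 6.4 × 10⁻³ → stable
  55–77 m: −αΔT+βΔS = −(2 × 10⁻⁴)(+5.0)+(7.5 × 10⁻⁴)(+14.09) = 9.6 × 10⁻³ → stable
  77–111 m: −αΔT+βΔS = −(2 × 10⁻⁴)(-0.3)+(7.5 × 10⁻⁴)(-25.91) = -0.019 → UNSTABLE
  111–157 m: −αΔT+βΔS = −(2 × 10⁻⁴)(-2.6)+(7.5 × 10⁻⁴)(+14.27) = 0.011 → stable
  157–212 m: −αΔT+βΔS = −(2 × 10⁻⁴)(-7.6)+(7.5 × 10⁻⁴)(+3.08) = 3.8 × 10⁻³ → stable
The 77–111 m interval has Δρ < 0: lighter water underlies denser water.

77–111 m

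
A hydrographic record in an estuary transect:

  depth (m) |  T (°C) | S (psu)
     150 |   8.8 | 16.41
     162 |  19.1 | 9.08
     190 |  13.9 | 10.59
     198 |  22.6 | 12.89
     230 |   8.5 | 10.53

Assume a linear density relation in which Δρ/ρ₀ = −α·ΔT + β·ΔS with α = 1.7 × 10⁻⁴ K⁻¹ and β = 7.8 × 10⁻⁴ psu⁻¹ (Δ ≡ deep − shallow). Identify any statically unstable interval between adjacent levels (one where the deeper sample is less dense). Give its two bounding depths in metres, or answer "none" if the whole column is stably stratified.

Evaluate Δρ/ρ₀ = −αΔT + βΔS across each adjacent pair:
  150–162 m: −αΔT+βΔS = −(1.7 × 10⁻⁴)(+10.3)+(7.8 × 10⁻⁴)(-7.33) = -7.5 × 10⁻³ → UNSTABLE
  162–190 m: −αΔT+βΔS = −(1.7 × 10⁻⁴)(-5.2)+(7.8 × 10⁻⁴)(+1.51) = 2.1 × 10⁻³ → stable
  190–198 m: −αΔT+βΔS = −(1.7 × 10⁻⁴)(+8.7)+(7.8 × 10⁻⁴)(+2.30) = 3.1 × 10⁻⁴ → stable
  198–230 m: −αΔT+βΔS = −(1.7 × 10⁻⁴)(-14.1)+(7.8 × 10⁻⁴)(-2.36) = 5.6 × 10⁻⁴ → stable
The 150–162 m interval has Δρ < 0: lighter water underlies denser water.

150–162 m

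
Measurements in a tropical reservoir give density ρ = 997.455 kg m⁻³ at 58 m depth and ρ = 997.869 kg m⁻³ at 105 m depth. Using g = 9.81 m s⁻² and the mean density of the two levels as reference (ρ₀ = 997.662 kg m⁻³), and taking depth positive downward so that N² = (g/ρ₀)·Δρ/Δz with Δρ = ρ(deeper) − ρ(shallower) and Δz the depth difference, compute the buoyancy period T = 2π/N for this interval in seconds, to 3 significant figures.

Δρ = 997.869 − 997.455 = 0.414 kg m⁻³ over Δz = 105 − 58 = 47 m.
N² = (9.81/997.662) × (0.414/47) = 8.6614 × 10⁻⁵ s⁻².
N = √(8.6614 × 10⁻⁵) = 9.3067 × 10⁻³ rad s⁻¹, so T = 2π/N = 675.12 s ≈ 675 s.

675 s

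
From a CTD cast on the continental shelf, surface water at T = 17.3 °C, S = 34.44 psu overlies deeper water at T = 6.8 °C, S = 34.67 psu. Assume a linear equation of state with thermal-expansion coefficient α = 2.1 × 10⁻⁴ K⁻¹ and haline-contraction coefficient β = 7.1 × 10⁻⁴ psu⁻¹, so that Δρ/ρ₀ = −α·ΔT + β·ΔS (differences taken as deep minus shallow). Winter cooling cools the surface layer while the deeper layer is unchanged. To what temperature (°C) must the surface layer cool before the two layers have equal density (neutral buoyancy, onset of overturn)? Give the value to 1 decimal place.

6.0 °C

Neutral buoyancy requires Δρ = 0, i.e. −α(T_deep − T_surf′) + β(S_deep − S_surf) = 0.
T_surf′ = T_deep − (β/α)·ΔS = 6.8 − (7.1 × 10⁻⁴/2.1 × 10⁻⁴)·(+0.23) = 6.022 °C.
Cooling required: 17.3 − (6.022) = 11.278 °C.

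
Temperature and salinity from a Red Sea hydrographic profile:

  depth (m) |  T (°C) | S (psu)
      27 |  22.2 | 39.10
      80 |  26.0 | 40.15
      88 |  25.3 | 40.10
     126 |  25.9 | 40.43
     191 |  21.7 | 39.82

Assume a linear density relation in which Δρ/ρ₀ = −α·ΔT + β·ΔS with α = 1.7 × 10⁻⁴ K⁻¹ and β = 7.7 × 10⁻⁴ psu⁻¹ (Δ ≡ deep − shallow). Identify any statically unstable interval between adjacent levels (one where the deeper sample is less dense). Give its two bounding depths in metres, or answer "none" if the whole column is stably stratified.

none

Evaluate Δρ/ρ₀ = −αΔT + βΔS across each adjacent pair:
  27–80 m: −αΔT+βΔS = −(1.7 × 10⁻⁴)(+3.8)+(7.7 × 10⁻⁴)(+1.05) = 1.6 × 10⁻⁴ → stable
  80–88 m: −αΔT+βΔS = −(1.7 × 10⁻⁴)(-0.7)+(7.7 × 10⁻⁴)(-0.05) = 8.1 × 10⁻⁵ → stable
  88–126 m: −αΔT+βΔS = −(1.7 × 10⁻⁴)(+0.6)+(7.7 × 10⁻⁴)(+0.33) = 1.5 × 10⁻⁴ → stable
  126–191 m: −αΔT+βΔS = −(1.7 × 10⁻⁴)(-4.2)+(7.7 × 10⁻⁴)(-0.61) = 2.4 × 10⁻⁴ → stable
Every interval has Δρ > 0: the column is stably stratified throughout.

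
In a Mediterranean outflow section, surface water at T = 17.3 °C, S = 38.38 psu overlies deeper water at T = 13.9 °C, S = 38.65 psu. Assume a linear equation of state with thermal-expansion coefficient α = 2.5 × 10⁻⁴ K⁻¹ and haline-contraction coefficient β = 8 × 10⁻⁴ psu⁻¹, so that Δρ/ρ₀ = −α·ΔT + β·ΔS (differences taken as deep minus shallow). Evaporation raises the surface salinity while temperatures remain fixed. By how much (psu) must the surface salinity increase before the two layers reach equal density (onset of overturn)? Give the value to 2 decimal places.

1.33 psu

Neutral buoyancy requires −α(T_deep − T_surf) + β(S_deep − S_surf′) = 0.
S_surf′ = S_deep − (α/β)·ΔT = 38.65 − (2.5 × 10⁻⁴/8 × 10⁻⁴)·(-3.4) = 39.7125 psu.
Increase required: 39.7125 − 38.38 = 1.3325 psu.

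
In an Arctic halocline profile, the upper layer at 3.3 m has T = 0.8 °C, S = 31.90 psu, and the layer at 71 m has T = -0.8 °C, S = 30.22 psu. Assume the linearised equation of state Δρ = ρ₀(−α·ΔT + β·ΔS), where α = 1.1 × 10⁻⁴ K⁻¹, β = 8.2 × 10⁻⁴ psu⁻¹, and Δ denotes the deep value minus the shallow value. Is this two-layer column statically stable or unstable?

unstable

ΔT = -0.8 − 0.8 = -1.6 K and ΔS = 30.22 − 31.90 = -1.68 psu (deep − shallow).
−αΔT = 1.76 × 10⁻⁴; βΔS = -1.3776 × 10⁻³; sum Δρ/ρ₀ = -1.2016 × 10⁻³.
Δρ/ρ₀ < 0, so Δρ < 0: deeper water is lighter → statically unstable; the column would overturn.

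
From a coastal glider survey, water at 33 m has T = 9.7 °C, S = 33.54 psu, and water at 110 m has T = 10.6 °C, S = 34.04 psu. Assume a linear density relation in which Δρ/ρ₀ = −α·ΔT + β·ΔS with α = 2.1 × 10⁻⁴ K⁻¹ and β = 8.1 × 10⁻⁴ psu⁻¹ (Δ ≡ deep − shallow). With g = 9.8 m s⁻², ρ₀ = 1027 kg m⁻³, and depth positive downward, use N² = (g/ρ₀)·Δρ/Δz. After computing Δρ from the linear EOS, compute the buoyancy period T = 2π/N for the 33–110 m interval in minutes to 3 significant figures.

ΔT = +0.9 K, ΔS = +0.50 psu (deep − shallow).
Δρ/ρ₀ = −αΔT + βΔS = -1.89 × 10⁻⁴ + 4.05 × 10⁻⁴ = 2.16 × 10⁻⁴, so Δρ ≈ 0.2218 kg m⁻³.
N² = (g/ρ₀)·Δρ/Δz = g·(Δρ/ρ₀)/Δz = 9.8 × 2.16 × 10⁻⁴ / 77 = 2.7491 × 10⁻⁵ s⁻².
N = √(2.7491 × 10⁻⁵) = 5.2432 × 10⁻³ rad s⁻¹ → T = 2π/N = 1.1983 × 10³ s = 19.972 min ≈ 20.0 min.

20.0 min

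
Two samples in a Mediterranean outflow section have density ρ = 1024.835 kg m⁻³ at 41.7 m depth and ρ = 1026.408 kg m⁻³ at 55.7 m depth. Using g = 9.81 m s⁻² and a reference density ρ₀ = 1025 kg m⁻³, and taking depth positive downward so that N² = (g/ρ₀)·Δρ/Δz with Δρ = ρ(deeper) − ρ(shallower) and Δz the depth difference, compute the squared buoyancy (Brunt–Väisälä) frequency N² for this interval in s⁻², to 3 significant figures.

1.08 × 10⁻³ s⁻²

Δρ = 1026.408 − 1024.835 = 1.573 kg m⁻³ over Δz = 55.7 − 41.7 = 14 m.
N² = (9.81/1025) × (1.573/14) = 1.0753 × 10⁻³ s⁻² ≈ 1.08 × 10⁻³ s⁻².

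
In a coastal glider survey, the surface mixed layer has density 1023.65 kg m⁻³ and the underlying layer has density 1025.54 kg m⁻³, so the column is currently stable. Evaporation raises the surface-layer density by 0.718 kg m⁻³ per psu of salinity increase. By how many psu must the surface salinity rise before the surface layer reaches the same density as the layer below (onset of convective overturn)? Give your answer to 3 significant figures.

2.63 psu

Density deficit of the surface layer: 1025.54 − 1023.65 = 1.89 kg m⁻³.
Required change = 1.89 / 0.718 = 2.63 psu.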